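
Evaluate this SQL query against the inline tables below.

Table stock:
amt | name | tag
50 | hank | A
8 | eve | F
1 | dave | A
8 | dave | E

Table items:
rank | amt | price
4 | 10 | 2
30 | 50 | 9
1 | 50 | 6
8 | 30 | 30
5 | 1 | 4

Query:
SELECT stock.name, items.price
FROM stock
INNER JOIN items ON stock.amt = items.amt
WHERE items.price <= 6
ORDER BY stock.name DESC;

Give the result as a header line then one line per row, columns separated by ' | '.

After JOIN items (3 rows):
stock.amt | stock.name | stock.tag | items.rank | items.amt | items.price
50 | hank | A | 30 | 50 | 9
50 | hank | A | 1 | 50 | 6
1 | dave | A | 5 | 1 | 4
After WHERE (2 rows):
stock.amt | stock.name | stock.tag | items.rank | items.amt | items.price
50 | hank | A | 1 | 50 | 6
1 | dave | A | 5 | 1 | 4
After SELECT (2 rows):
stock.name | items.price
hank | 6
dave | 4
After ORDER BY (2 rows):
stock.name | items.price
hank | 6
dave | 4

== RESULT ==
stock.name | items.price
hank | 6
dave | 4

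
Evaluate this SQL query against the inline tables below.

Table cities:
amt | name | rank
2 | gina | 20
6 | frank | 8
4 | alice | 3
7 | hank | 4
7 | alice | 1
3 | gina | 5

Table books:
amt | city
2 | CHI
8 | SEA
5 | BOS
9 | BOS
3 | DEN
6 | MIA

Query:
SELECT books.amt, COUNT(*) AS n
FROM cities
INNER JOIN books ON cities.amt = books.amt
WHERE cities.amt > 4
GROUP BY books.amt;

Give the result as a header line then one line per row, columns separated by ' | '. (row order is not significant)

== RESULT ==
books.amt | n
6 | 1

Derivation:
After JOIN books (3 rows):
cities.amt | cities.name | cities.rank | books.amt | books.city
2 | gina | 20 | 2 | CHI
6 | frank | 8 | 6 | MIA
3 | gina | 5 | 3 | DEN
After WHERE (1 rows):
cities.amt | cities.name | cities.rank | books.amt | books.city
6 | frank | 8 | 6 | MIA
After GROUP BY (1 rows):
books.amt | n
6 | 1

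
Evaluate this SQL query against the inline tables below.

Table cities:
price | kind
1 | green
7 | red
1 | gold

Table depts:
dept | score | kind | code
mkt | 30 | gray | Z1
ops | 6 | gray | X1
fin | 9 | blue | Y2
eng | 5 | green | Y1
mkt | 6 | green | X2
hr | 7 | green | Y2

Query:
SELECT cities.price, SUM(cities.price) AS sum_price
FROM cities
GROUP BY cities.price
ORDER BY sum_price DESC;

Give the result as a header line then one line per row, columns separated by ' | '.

== RESULT ==
cities.price | sum_price
7 | 7
1 | 2

Derivation:
After GROUP BY (2 rows):
cities.price | sum_price
1 | 2
7 | 7
After ORDER BY (2 rows):
cities.price | sum_price
7 | 7
1 | 2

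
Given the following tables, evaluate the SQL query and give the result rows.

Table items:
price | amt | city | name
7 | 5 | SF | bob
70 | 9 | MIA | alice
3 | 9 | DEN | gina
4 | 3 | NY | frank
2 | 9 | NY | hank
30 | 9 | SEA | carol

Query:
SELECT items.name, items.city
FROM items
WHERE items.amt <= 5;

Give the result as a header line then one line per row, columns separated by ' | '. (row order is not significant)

After WHERE (2 rows):
items.price | items.amt | items.city | items.name
7 | 5 | SF | bob
4 | 3 | NY | frank
After SELECT (2 rows):
items.name | items.city
bob | SF
frank | NY

== RESULT ==
items.name | items.city
bob | SF
frank | NY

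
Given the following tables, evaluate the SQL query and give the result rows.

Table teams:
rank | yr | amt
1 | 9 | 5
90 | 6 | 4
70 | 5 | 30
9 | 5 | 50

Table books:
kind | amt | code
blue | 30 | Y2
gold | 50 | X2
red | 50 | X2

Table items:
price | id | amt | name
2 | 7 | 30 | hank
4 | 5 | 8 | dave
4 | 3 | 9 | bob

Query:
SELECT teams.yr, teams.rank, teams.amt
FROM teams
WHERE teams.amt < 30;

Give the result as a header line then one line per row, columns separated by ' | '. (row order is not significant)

After WHERE (2 rows):
teams.rank | teams.yr | teams.amt
1 | 9 | 5
90 | 6 | 4
After SELECT (2 rows):
teams.yr | teams.rank | teams.amt
9 | 1 | 5
6 | 90 | 4

== RESULT ==
teams.yr | teams.rank | teams.amt
9 | 1 | 5
6 | 90 | 4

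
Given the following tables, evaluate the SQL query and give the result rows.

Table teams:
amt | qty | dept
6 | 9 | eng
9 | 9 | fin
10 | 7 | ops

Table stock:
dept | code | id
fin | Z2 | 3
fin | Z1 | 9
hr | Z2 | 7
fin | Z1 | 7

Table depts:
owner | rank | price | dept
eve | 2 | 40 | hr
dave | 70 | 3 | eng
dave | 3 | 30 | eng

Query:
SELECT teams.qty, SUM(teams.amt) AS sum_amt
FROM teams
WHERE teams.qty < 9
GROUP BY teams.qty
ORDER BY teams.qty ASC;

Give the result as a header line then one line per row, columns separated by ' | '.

After WHERE (1 rows):
teams.amt | teams.qty | teams.dept
10 | 7 | ops
After GROUP BY (1 rows):
teams.qty | sum_amt
7 | 10
After ORDER BY (1 rows):
teams.qty | sum_amt
7 | 10

== RESULT ==
teams.qty | sum_amt
7 | 10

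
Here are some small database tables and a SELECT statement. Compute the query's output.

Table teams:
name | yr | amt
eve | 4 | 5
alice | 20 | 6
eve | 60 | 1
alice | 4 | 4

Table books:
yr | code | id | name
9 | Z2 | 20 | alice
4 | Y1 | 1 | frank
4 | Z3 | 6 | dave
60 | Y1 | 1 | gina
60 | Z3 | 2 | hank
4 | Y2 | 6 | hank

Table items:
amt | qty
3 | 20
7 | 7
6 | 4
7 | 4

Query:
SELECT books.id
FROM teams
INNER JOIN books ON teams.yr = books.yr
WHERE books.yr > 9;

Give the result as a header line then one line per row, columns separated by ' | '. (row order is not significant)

== RESULT ==
books.id
1
2

Derivation:
After JOIN books (8 rows):
teams.name | teams.yr | teams.amt | books.yr | books.code | books.id | books.name
eve | 4 | 5 | 4 | Y1 | 1 | frank
eve | 4 | 5 | 4 | Z3 | 6 | dave
eve | 4 | 5 | 4 | Y2 | 6 | hank
eve | 60 | 1 | 60 | Y1 | 1 | gina
eve | 60 | 1 | 60 | Z3 | 2 | hank
alice | 4 | 4 | 4 | Y1 | 1 | frank
alice | 4 | 4 | 4 | Z3 | 6 | dave
alice | 4 | 4 | 4 | Y2 | 6 | hank
After WHERE (2 rows):
teams.name | teams.yr | teams.amt | books.yr | books.code | books.id | books.name
eve | 60 | 1 | 60 | Y1 | 1 | gina
eve | 60 | 1 | 60 | Z3 | 2 | hank
After SELECT (2 rows):
books.id
1
2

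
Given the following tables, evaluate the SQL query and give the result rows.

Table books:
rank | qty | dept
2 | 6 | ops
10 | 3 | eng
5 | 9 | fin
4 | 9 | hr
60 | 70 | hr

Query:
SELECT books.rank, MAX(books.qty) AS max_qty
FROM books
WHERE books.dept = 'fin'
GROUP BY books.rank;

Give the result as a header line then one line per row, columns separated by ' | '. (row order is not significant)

== RESULT ==
books.rank | max_qty
5 | 9

Derivation:
After WHERE (1 rows):
books.rank | books.qty | books.dept
5 | 9 | fin
After GROUP BY (1 rows):
books.rank | max_qty
5 | 9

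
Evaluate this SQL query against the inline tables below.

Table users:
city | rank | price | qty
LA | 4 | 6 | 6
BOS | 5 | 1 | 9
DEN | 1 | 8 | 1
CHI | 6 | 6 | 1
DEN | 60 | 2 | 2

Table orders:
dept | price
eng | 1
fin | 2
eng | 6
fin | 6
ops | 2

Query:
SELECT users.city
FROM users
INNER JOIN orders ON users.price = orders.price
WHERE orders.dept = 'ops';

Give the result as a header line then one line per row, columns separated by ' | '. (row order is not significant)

After JOIN orders (7 rows):
users.city | users.rank | users.price | users.qty | orders.dept | orders.price
LA | 4 | 6 | 6 | eng | 6
LA | 4 | 6 | 6 | fin | 6
BOS | 5 | 1 | 9 | eng | 1
CHI | 6 | 6 | 1 | eng | 6
CHI | 6 | 6 | 1 | fin | 6
DEN | 60 | 2 | 2 | fin | 2
DEN | 60 | 2 | 2 | ops | 2
After WHERE (1 rows):
users.city | users.rank | users.price | users.qty | orders.dept | orders.price
DEN | 60 | 2 | 2 | ops | 2
After SELECT (1 rows):
users.city
DEN

== RESULT ==
users.city
DEN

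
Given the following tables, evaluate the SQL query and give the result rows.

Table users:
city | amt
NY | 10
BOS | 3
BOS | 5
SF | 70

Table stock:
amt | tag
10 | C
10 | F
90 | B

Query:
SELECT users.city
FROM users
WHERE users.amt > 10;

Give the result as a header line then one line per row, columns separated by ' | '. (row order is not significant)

After WHERE (1 rows):
users.city | users.amt
SF | 70
After SELECT (1 rows):
users.city
SF

== RESULT ==
users.city
SF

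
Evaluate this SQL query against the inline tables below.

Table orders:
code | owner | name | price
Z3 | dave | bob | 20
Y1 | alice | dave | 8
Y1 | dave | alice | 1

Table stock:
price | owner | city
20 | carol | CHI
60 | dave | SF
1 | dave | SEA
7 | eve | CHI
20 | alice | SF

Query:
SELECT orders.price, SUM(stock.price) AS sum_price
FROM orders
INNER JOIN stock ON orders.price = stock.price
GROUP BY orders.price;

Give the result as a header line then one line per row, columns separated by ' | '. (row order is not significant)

After JOIN stock (3 rows):
orders.code | orders.owner | orders.name | orders.price | stock.price | stock.owner | stock.city
Z3 | dave | bob | 20 | 20 | carol | CHI
Z3 | dave | bob | 20 | 20 | alice | SF
Y1 | dave | alice | 1 | 1 | dave | SEA
After GROUP BY (2 rows):
orders.price | sum_price
20 | 40
1 | 1

== RESULT ==
orders.price | sum_price
20 | 40
1 | 1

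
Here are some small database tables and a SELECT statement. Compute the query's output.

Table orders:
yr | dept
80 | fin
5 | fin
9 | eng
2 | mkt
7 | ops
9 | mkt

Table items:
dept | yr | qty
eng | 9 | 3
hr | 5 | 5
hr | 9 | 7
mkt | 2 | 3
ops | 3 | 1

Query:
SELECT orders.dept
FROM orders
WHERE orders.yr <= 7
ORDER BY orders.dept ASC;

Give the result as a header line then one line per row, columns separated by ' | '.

After WHERE (3 rows):
orders.yr | orders.dept
5 | fin
2 | mkt
7 | ops
After SELECT (3 rows):
orders.dept
fin
mkt
ops
After ORDER BY (3 rows):
orders.dept
fin
mkt
ops

== RESULT ==
orders.dept
fin
mkt
ops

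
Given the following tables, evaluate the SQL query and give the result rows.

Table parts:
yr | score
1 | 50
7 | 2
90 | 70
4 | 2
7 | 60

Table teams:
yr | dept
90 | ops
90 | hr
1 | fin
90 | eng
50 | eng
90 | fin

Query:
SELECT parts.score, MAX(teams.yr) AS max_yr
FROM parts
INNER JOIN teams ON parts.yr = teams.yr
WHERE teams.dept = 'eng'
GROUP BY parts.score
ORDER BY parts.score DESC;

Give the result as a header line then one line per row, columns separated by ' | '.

== RESULT ==
parts.score | max_yr
70 | 90

Derivation:
After JOIN teams (5 rows):
parts.yr | parts.score | teams.yr | teams.dept
1 | 50 | 1 | fin
90 | 70 | 90 | ops
90 | 70 | 90 | hr
90 | 70 | 90 | eng
90 | 70 | 90 | fin
After WHERE (1 rows):
parts.yr | parts.score | teams.yr | teams.dept
90 | 70 | 90 | eng
After GROUP BY (1 rows):
parts.score | max_yr
70 | 90
After ORDER BY (1 rows):
parts.score | max_yr
70 | 90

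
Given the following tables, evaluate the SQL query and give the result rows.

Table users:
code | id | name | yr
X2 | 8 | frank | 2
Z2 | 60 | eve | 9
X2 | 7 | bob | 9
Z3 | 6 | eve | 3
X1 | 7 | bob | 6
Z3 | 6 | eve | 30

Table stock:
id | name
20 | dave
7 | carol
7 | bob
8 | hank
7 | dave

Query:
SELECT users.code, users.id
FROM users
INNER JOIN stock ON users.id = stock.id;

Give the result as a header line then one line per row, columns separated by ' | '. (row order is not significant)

After JOIN stock (7 rows):
users.code | users.id | users.name | users.yr | stock.id | stock.name
X2 | 8 | frank | 2 | 8 | hank
X2 | 7 | bob | 9 | 7 | carol
X2 | 7 | bob | 9 | 7 | bob
X2 | 7 | bob | 9 | 7 | dave
X1 | 7 | bob | 6 | 7 | carol
X1 | 7 | bob | 6 | 7 | bob
X1 | 7 | bob | 6 | 7 | dave
After SELECT (7 rows):
users.code | users.id
X2 | 8
X2 | 7
X2 | 7
X2 | 7
X1 | 7
X1 | 7
X1 | 7

== RESULT ==
users.code | users.id
X2 | 8
X2 | 7
X2 | 7
X2 | 7
X1 | 7
X1 | 7
X1 | 7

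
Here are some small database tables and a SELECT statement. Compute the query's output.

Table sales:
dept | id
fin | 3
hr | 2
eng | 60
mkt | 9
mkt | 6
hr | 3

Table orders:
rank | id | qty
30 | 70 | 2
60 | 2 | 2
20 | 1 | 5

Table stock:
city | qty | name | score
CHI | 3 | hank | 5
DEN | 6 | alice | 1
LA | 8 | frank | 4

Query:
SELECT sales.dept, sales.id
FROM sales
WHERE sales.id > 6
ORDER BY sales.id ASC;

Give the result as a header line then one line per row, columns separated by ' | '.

After WHERE (2 rows):
sales.dept | sales.id
eng | 60
mkt | 9
After SELECT (2 rows):
sales.dept | sales.id
eng | 60
mkt | 9
After ORDER BY (2 rows):
sales.dept | sales.id
mkt | 9
eng | 60

== RESULT ==
sales.dept | sales.id
mkt | 9
eng | 60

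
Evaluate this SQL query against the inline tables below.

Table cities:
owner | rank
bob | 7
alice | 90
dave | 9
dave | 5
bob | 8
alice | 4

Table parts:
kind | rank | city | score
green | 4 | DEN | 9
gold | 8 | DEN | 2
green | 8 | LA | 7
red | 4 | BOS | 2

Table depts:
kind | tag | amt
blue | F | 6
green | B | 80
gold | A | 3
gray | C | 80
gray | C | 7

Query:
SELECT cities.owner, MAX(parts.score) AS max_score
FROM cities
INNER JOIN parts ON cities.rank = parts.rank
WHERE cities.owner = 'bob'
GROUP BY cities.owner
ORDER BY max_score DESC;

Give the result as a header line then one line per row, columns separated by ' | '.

After JOIN parts (4 rows):
cities.owner | cities.rank | parts.kind | parts.rank | parts.city | parts.score
bob | 8 | gold | 8 | DEN | 2
bob | 8 | green | 8 | LA | 7
alice | 4 | green | 4 | DEN | 9
alice | 4 | red | 4 | BOS | 2
After WHERE (2 rows):
cities.owner | cities.rank | parts.kind | parts.rank | parts.city | parts.score
bob | 8 | gold | 8 | DEN | 2
bob | 8 | green | 8 | LA | 7
After GROUP BY (1 rows):
cities.owner | max_score
bob | 7
After ORDER BY (1 rows):
cities.owner | max_score
bob | 7

== RESULT ==
cities.owner | max_score
bob | 7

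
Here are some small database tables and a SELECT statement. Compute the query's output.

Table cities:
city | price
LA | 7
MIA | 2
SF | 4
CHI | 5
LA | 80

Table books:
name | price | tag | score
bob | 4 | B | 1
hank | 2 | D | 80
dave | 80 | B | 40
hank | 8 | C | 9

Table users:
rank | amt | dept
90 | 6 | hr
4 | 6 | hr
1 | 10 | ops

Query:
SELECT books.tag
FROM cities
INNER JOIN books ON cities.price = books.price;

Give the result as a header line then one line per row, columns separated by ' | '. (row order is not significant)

After JOIN books (3 rows):
cities.city | cities.price | books.name | books.price | books.tag | books.score
MIA | 2 | hank | 2 | D | 80
SF | 4 | bob | 4 | B | 1
LA | 80 | dave | 80 | B | 40
After SELECT (3 rows):
books.tag
D
B
B

== RESULT ==
books.tag
D
B
B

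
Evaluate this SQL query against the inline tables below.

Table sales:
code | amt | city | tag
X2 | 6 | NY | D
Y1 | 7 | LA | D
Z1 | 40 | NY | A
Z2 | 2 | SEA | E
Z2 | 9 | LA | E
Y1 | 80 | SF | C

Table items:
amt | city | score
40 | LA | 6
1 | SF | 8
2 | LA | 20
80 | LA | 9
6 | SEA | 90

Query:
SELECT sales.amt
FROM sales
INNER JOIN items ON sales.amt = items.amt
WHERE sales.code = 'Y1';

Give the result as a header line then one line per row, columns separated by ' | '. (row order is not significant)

After JOIN items (4 rows):
sales.code | sales.amt | sales.city | sales.tag | items.amt | items.city | items.score
X2 | 6 | NY | D | 6 | SEA | 90
Z1 | 40 | NY | A | 40 | LA | 6
Z2 | 2 | SEA | E | 2 | LA | 20
Y1 | 80 | SF | C | 80 | LA | 9
After WHERE (1 rows):
sales.code | sales.amt | sales.city | sales.tag | items.amt | items.city | items.score
Y1 | 80 | SF | C | 80 | LA | 9
After SELECT (1 rows):
sales.amt
80

== RESULT ==
sales.amt
80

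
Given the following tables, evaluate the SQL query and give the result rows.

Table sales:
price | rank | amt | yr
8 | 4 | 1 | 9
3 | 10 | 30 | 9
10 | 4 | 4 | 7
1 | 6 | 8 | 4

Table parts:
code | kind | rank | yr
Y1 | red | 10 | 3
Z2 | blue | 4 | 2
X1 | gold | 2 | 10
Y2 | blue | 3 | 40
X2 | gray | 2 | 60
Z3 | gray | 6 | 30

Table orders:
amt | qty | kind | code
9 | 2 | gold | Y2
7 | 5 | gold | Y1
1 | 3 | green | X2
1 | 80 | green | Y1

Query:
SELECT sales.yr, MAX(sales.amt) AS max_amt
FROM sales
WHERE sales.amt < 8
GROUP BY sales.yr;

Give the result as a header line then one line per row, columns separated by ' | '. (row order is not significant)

== RESULT ==
sales.yr | max_amt
9 | 1
7 | 4

Derivation:
After WHERE (2 rows):
sales.price | sales.rank | sales.amt | sales.yr
8 | 4 | 1 | 9
10 | 4 | 4 | 7
After GROUP BY (2 rows):
sales.yr | max_amt
9 | 1
7 | 4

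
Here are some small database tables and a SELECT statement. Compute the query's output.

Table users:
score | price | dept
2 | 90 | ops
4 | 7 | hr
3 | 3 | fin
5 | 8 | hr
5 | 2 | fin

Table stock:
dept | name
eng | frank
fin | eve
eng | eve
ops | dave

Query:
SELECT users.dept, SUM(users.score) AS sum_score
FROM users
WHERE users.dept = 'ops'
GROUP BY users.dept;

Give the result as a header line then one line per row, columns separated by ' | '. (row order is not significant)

== RESULT ==
users.dept | sum_score
ops | 2

Derivation:
After WHERE (1 rows):
users.score | users.price | users.dept
2 | 90 | ops
After GROUP BY (1 rows):
users.dept | sum_score
ops | 2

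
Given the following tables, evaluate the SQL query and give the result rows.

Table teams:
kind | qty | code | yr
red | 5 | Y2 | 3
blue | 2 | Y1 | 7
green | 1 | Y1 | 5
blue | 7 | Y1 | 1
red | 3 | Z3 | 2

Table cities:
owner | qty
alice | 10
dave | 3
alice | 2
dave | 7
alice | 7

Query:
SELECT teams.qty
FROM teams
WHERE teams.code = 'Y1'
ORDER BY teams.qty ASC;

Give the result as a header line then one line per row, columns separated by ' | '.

== RESULT ==
teams.qty
1
2
7

Derivation:
After WHERE (3 rows):
teams.kind | teams.qty | teams.code | teams.yr
blue | 2 | Y1 | 7
green | 1 | Y1 | 5
blue | 7 | Y1 | 1
After SELECT (3 rows):
teams.qty
2
1
7
After ORDER BY (3 rows):
teams.qty
1
2
7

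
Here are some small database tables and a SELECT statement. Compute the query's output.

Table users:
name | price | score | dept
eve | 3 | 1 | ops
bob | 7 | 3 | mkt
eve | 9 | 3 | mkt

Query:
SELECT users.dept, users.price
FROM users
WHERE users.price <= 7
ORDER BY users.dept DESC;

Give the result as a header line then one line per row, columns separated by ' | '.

After WHERE (2 rows):
users.name | users.price | users.score | users.dept
eve | 3 | 1 | ops
bob | 7 | 3 | mkt
After SELECT (2 rows):
users.dept | users.price
ops | 3
mkt | 7
After ORDER BY (2 rows):
users.dept | users.price
ops | 3
mkt | 7

== RESULT ==
users.dept | users.price
ops | 3
mkt | 7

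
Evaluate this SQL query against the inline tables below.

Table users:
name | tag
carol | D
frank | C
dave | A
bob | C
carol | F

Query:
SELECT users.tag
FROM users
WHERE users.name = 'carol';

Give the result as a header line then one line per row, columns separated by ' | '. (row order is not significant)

== RESULT ==
users.tag
D
F

Derivation:
After WHERE (2 rows):
users.name | users.tag
carol | D
carol | F
After SELECT (2 rows):
users.tag
D
F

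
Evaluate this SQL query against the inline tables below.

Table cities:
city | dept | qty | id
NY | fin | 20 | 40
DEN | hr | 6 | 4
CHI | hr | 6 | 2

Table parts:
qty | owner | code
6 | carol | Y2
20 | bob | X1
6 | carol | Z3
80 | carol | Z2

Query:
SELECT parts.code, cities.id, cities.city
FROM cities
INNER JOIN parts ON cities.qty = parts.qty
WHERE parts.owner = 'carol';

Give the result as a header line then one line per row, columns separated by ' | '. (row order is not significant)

After JOIN parts (5 rows):
cities.city | cities.dept | cities.qty | cities.id | parts.qty | parts.owner | parts.code
NY | fin | 20 | 40 | 20 | bob | X1
DEN | hr | 6 | 4 | 6 | carol | Y2
DEN | hr | 6 | 4 | 6 | carol | Z3
CHI | hr | 6 | 2 | 6 | carol | Y2
CHI | hr | 6 | 2 | 6 | carol | Z3
After WHERE (4 rows):
cities.city | cities.dept | cities.qty | cities.id | parts.qty | parts.owner | parts.code
DEN | hr | 6 | 4 | 6 | carol | Y2
DEN | hr | 6 | 4 | 6 | carol | Z3
CHI | hr | 6 | 2 | 6 | carol | Y2
CHI | hr | 6 | 2 | 6 | carol | Z3
After SELECT (4 rows):
parts.code | cities.id | cities.city
Y2 | 4 | DEN
Z3 | 4 | DEN
Y2 | 2 | CHI
Z3 | 2 | CHI

== RESULT ==
parts.code | cities.id | cities.city
Y2 | 4 | DEN
Z3 | 4 | DEN
Y2 | 2 | CHI
Z3 | 2 | CHI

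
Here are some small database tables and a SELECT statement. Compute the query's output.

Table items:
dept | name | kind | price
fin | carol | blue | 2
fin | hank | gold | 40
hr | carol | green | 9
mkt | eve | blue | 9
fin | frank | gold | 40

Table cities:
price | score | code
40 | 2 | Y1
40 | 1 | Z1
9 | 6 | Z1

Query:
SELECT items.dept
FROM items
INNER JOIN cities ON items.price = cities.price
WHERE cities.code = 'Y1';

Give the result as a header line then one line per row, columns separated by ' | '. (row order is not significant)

After JOIN cities (6 rows):
items.dept | items.name | items.kind | items.price | cities.price | cities.score | cities.code
fin | hank | gold | 40 | 40 | 2 | Y1
fin | hank | gold | 40 | 40 | 1 | Z1
hr | carol | green | 9 | 9 | 6 | Z1
mkt | eve | blue | 9 | 9 | 6 | Z1
fin | frank | gold | 40 | 40 | 2 | Y1
fin | frank | gold | 40 | 40 | 1 | Z1
After WHERE (2 rows):
items.dept | items.name | items.kind | items.price | cities.price | cities.score | cities.code
fin | hank | gold | 40 | 40 | 2 | Y1
fin | frank | gold | 40 | 40 | 2 | Y1
After SELECT (2 rows):
items.dept
fin
fin

== RESULT ==
items.dept
fin
fin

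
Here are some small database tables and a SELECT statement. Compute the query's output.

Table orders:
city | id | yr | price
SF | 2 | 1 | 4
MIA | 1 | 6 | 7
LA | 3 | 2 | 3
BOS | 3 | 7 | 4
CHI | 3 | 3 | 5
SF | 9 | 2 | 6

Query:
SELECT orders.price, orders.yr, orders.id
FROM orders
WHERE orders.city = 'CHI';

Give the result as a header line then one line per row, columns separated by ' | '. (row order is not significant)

== RESULT ==
orders.price | orders.yr | orders.id
5 | 3 | 3

Derivation:
After WHERE (1 rows):
orders.city | orders.id | orders.yr | orders.price
CHI | 3 | 3 | 5
After SELECT (1 rows):
orders.price | orders.yr | orders.id
5 | 3 | 3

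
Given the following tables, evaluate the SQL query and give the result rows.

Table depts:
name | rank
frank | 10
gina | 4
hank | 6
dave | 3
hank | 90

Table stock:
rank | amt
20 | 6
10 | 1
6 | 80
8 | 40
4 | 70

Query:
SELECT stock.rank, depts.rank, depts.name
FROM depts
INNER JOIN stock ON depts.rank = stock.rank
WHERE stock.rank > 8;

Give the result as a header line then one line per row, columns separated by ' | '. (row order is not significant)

== RESULT ==
stock.rank | depts.rank | depts.name
10 | 10 | frank

Derivation:
After JOIN stock (3 rows):
depts.name | depts.rank | stock.rank | stock.amt
frank | 10 | 10 | 1
gina | 4 | 4 | 70
hank | 6 | 6 | 80
After WHERE (1 rows):
depts.name | depts.rank | stock.rank | stock.amt
frank | 10 | 10 | 1
After SELECT (1 rows):
stock.rank | depts.rank | depts.name
10 | 10 | frank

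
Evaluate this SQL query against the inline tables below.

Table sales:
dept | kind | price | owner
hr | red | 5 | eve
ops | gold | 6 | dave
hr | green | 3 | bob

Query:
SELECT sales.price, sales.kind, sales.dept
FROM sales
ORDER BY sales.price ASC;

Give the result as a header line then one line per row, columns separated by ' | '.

== RESULT ==
sales.price | sales.kind | sales.dept
3 | green | hr
5 | red | hr
6 | gold | ops

Derivation:
After SELECT (3 rows):
sales.price | sales.kind | sales.dept
5 | red | hr
6 | gold | ops
3 | green | hr
After ORDER BY (3 rows):
sales.price | sales.kind | sales.dept
3 | green | hr
5 | red | hr
6 | gold | ops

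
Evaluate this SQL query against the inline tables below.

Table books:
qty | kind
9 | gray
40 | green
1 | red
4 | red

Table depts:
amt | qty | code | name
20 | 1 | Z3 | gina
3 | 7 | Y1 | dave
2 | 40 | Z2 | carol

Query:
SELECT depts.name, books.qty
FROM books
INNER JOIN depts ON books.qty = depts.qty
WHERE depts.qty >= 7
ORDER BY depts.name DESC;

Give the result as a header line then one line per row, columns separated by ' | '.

After JOIN depts (2 rows):
books.qty | books.kind | depts.amt | depts.qty | depts.code | depts.name
40 | green | 2 | 40 | Z2 | carol
1 | red | 20 | 1 | Z3 | gina
After WHERE (1 rows):
books.qty | books.kind | depts.amt | depts.qty | depts.code | depts.name
40 | green | 2 | 40 | Z2 | carol
After SELECT (1 rows):
depts.name | books.qty
carol | 40
After ORDER BY (1 rows):
depts.name | books.qty
carol | 40

== RESULT ==
depts.name | books.qty
carol | 40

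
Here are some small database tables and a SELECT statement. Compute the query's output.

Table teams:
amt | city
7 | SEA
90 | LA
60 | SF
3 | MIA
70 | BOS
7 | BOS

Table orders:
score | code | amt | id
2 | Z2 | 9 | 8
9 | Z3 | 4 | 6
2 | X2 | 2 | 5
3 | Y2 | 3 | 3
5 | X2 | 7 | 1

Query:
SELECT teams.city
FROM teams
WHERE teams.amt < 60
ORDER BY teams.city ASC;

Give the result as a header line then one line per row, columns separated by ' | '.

== RESULT ==
teams.city
BOS
MIA
SEA

Derivation:
After WHERE (3 rows):
teams.amt | teams.city
7 | SEA
3 | MIA
7 | BOS
After SELECT (3 rows):
teams.city
SEA
MIA
BOS
After ORDER BY (3 rows):
teams.city
BOS
MIA
SEA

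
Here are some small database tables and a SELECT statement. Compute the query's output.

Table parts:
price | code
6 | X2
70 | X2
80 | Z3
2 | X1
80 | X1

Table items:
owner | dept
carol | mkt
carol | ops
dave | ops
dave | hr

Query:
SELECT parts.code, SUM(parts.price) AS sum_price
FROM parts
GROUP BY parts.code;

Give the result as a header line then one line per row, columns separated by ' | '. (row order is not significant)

After GROUP BY (3 rows):
parts.code | sum_price
X2 | 76
Z3 | 80
X1 | 82

== RESULT ==
parts.code | sum_price
X2 | 76
Z3 | 80
X1 | 82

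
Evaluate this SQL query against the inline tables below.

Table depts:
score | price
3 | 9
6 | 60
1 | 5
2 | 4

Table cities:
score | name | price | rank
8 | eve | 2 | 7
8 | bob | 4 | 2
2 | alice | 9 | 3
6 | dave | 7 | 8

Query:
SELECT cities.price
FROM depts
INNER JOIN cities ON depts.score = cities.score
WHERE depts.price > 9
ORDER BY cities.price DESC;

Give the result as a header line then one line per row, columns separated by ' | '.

After JOIN cities (2 rows):
depts.score | depts.price | cities.score | cities.name | cities.price | cities.rank
6 | 60 | 6 | dave | 7 | 8
2 | 4 | 2 | alice | 9 | 3
After WHERE (1 rows):
depts.score | depts.price | cities.score | cities.name | cities.price | cities.rank
6 | 60 | 6 | dave | 7 | 8
After SELECT (1 rows):
cities.price
7
After ORDER BY (1 rows):
cities.price
7

== RESULT ==
cities.price
7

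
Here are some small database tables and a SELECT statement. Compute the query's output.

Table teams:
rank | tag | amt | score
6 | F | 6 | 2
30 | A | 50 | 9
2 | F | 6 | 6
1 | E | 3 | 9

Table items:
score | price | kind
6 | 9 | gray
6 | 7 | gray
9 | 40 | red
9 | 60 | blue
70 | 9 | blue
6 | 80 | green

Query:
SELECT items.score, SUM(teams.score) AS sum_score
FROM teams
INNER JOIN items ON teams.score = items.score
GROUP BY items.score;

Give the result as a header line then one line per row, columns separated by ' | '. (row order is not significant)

== RESULT ==
items.score | sum_score
9 | 36
6 | 18

Derivation:
After JOIN items (7 rows):
teams.rank | teams.tag | teams.amt | teams.score | items.score | items.price | items.kind
30 | A | 50 | 9 | 9 | 40 | red
30 | A | 50 | 9 | 9 | 60 | blue
2 | F | 6 | 6 | 6 | 9 | gray
2 | F | 6 | 6 | 6 | 7 | gray
2 | F | 6 | 6 | 6 | 80 | green
1 | E | 3 | 9 | 9 | 40 | red
1 | E | 3 | 9 | 9 | 60 | blue
After GROUP BY (2 rows):
items.score | sum_score
9 | 36
6 | 18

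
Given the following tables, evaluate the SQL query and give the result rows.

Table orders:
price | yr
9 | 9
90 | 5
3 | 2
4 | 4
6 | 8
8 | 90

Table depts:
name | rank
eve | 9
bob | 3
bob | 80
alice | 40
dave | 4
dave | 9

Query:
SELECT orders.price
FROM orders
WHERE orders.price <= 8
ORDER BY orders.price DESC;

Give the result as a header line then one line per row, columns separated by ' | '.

== RESULT ==
orders.price
8
6
4
3

Derivation:
After WHERE (4 rows):
orders.price | orders.yr
3 | 2
4 | 4
6 | 8
8 | 90
After SELECT (4 rows):
orders.price
3
4
6
8
After ORDER BY (4 rows):
orders.price
8
6
4
3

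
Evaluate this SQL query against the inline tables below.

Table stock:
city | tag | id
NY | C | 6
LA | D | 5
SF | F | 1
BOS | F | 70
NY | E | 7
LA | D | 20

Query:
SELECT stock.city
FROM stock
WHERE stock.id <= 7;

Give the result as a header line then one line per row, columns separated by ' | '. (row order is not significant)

== RESULT ==
stock.city
NY
LA
SF
NY

Derivation:
After WHERE (4 rows):
stock.city | stock.tag | stock.id
NY | C | 6
LA | D | 5
SF | F | 1
NY | E | 7
After SELECT (4 rows):
stock.city
NY
LA
SF
NY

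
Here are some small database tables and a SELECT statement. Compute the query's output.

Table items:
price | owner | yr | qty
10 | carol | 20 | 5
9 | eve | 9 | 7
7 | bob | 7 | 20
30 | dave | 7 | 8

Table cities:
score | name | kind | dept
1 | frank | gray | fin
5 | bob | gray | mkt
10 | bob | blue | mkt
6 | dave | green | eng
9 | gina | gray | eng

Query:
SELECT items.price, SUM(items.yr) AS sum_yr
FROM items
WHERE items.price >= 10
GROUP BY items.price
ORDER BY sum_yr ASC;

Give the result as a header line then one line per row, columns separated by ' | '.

== RESULT ==
items.price | sum_yr
30 | 7
10 | 20

Derivation:
After WHERE (2 rows):
items.price | items.owner | items.yr | items.qty
10 | carol | 20 | 5
30 | dave | 7 | 8
After GROUP BY (2 rows):
items.price | sum_yr
10 | 20
30 | 7
After ORDER BY (2 rows):
items.price | sum_yr
30 | 7
10 | 20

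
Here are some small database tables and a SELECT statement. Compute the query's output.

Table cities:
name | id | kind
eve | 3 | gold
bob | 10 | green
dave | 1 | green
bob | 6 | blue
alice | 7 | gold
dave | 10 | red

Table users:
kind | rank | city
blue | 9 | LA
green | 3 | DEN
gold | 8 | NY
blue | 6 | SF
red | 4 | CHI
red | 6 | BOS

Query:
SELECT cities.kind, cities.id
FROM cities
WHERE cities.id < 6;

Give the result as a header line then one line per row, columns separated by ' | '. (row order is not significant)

After WHERE (2 rows):
cities.name | cities.id | cities.kind
eve | 3 | gold
dave | 1 | green
After SELECT (2 rows):
cities.kind | cities.id
gold | 3
green | 1

== RESULT ==
cities.kind | cities.id
gold | 3
green | 1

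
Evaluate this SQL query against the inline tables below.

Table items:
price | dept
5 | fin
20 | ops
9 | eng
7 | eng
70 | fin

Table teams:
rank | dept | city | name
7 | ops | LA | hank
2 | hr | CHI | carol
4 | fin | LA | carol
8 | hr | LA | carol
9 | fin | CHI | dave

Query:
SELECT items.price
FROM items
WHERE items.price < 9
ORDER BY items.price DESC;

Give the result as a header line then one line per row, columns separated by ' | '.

== RESULT ==
items.price
7
5

Derivation:
After WHERE (2 rows):
items.price | items.dept
5 | fin
7 | eng
After SELECT (2 rows):
items.price
5
7
After ORDER BY (2 rows):
items.price
7
5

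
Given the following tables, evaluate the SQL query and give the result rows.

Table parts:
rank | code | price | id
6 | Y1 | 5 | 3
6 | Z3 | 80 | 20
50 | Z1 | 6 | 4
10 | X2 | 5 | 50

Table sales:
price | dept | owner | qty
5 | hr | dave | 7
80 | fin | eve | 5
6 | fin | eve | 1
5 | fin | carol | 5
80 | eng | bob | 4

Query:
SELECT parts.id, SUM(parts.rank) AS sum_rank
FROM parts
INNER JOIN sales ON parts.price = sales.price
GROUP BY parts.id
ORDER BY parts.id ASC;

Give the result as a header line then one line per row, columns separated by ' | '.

== RESULT ==
parts.id | sum_rank
3 | 12
4 | 50
20 | 12
50 | 20

Derivation:
After JOIN sales (7 rows):
parts.rank | parts.code | parts.price | parts.id | sales.price | sales.dept | sales.owner | sales.qty
6 | Y1 | 5 | 3 | 5 | hr | dave | 7
6 | Y1 | 5 | 3 | 5 | fin | carol | 5
6 | Z3 | 80 | 20 | 80 | fin | eve | 5
6 | Z3 | 80 | 20 | 80 | eng | bob | 4
50 | Z1 | 6 | 4 | 6 | fin | eve | 1
10 | X2 | 5 | 50 | 5 | hr | dave | 7
10 | X2 | 5 | 50 | 5 | fin | carol | 5
After GROUP BY (4 rows):
parts.id | sum_rank
3 | 12
20 | 12
4 | 50
50 | 20
After ORDER BY (4 rows):
parts.id | sum_rank
3 | 12
4 | 50
20 | 12
50 | 20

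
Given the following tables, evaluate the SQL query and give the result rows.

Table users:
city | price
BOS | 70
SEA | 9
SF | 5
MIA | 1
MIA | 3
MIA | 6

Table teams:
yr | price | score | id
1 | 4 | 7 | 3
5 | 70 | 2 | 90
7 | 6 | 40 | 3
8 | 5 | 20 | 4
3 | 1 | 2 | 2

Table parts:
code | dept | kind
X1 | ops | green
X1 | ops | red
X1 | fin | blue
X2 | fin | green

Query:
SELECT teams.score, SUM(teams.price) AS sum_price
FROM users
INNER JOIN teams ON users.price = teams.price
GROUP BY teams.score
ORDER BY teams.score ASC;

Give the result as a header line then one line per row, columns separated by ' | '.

== RESULT ==
teams.score | sum_price
2 | 71
20 | 5
40 | 6

Derivation:
After JOIN teams (4 rows):
users.city | users.price | teams.yr | teams.price | teams.score | teams.id
BOS | 70 | 5 | 70 | 2 | 90
SF | 5 | 8 | 5 | 20 | 4
MIA | 1 | 3 | 1 | 2 | 2
MIA | 6 | 7 | 6 | 40 | 3
After GROUP BY (3 rows):
teams.score | sum_price
2 | 71
20 | 5
40 | 6
After ORDER BY (3 rows):
teams.score | sum_price
2 | 71
20 | 5
40 | 6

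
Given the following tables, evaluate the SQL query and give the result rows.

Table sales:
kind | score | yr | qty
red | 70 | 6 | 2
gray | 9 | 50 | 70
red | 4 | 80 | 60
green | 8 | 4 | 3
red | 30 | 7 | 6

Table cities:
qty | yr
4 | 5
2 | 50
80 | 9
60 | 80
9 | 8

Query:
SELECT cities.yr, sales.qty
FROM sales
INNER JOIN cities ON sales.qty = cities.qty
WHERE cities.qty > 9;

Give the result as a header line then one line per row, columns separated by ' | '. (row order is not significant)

== RESULT ==
cities.yr | sales.qty
80 | 60

Derivation:
After JOIN cities (2 rows):
sales.kind | sales.score | sales.yr | sales.qty | cities.qty | cities.yr
red | 70 | 6 | 2 | 2 | 50
red | 4 | 80 | 60 | 60 | 80
After WHERE (1 rows):
sales.kind | sales.score | sales.yr | sales.qty | cities.qty | cities.yr
red | 4 | 80 | 60 | 60 | 80
After SELECT (1 rows):
cities.yr | sales.qty
80 | 60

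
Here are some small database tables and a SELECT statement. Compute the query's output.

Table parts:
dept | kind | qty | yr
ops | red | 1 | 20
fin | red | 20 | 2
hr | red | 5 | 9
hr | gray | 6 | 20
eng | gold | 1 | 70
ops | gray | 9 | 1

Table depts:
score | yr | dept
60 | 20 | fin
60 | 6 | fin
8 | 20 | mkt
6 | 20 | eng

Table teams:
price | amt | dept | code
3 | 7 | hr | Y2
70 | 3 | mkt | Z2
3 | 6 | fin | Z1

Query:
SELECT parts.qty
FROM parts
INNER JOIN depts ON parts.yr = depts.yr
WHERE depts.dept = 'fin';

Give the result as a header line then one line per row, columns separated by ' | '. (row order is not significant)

After JOIN depts (6 rows):
parts.dept | parts.kind | parts.qty | parts.yr | depts.score | depts.yr | depts.dept
ops | red | 1 | 20 | 60 | 20 | fin
ops | red | 1 | 20 | 8 | 20 | mkt
ops | red | 1 | 20 | 6 | 20 | eng
hr | gray | 6 | 20 | 60 | 20 | fin
hr | gray | 6 | 20 | 8 | 20 | mkt
hr | gray | 6 | 20 | 6 | 20 | eng
After WHERE (2 rows):
parts.dept | parts.kind | parts.qty | parts.yr | depts.score | depts.yr | depts.dept
ops | red | 1 | 20 | 60 | 20 | fin
hr | gray | 6 | 20 | 60 | 20 | fin
After SELECT (2 rows):
parts.qty
1
6

== RESULT ==
parts.qty
1
6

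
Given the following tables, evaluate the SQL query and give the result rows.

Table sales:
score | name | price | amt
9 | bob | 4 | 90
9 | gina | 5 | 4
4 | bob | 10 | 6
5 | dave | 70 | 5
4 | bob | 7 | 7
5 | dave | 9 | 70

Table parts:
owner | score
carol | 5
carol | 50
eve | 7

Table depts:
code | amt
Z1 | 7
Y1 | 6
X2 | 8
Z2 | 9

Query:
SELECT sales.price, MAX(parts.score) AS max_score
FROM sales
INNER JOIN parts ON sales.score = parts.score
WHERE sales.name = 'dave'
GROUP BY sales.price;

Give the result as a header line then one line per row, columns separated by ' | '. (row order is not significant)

After JOIN parts (2 rows):
sales.score | sales.name | sales.price | sales.amt | parts.owner | parts.score
5 | dave | 70 | 5 | carol | 5
5 | dave | 9 | 70 | carol | 5
After WHERE (2 rows):
sales.score | sales.name | sales.price | sales.amt | parts.owner | parts.score
5 | dave | 70 | 5 | carol | 5
5 | dave | 9 | 70 | carol | 5
After GROUP BY (2 rows):
sales.price | max_score
70 | 5
9 | 5

== RESULT ==
sales.price | max_score
70 | 5
9 | 5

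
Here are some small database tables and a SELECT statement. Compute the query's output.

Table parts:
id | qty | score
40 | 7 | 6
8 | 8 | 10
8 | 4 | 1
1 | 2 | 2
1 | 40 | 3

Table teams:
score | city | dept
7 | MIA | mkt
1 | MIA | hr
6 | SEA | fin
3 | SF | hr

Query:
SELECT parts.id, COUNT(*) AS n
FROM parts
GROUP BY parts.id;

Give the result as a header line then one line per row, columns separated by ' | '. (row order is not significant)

After GROUP BY (3 rows):
parts.id | n
40 | 1
8 | 2
1 | 2

== RESULT ==
parts.id | n
40 | 1
8 | 2
1 | 2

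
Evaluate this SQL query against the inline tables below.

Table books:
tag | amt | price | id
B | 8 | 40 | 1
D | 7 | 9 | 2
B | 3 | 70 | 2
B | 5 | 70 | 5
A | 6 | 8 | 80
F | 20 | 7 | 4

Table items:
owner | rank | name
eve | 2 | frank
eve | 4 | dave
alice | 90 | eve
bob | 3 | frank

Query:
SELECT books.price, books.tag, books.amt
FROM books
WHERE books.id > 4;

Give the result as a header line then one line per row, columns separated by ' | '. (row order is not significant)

== RESULT ==
books.price | books.tag | books.amt
70 | B | 5
8 | A | 6

Derivation:
After WHERE (2 rows):
books.tag | books.amt | books.price | books.id
B | 5 | 70 | 5
A | 6 | 8 | 80
After SELECT (2 rows):
books.price | books.tag | books.amt
70 | B | 5
8 | A | 6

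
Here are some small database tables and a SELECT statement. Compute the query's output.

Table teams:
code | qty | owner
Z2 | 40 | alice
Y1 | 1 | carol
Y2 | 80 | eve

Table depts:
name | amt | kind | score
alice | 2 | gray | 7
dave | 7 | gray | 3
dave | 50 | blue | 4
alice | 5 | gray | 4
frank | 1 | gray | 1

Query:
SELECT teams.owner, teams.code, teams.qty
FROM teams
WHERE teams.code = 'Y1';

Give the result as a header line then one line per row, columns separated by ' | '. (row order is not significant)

== RESULT ==
teams.owner | teams.code | teams.qty
carol | Y1 | 1

Derivation:
After WHERE (1 rows):
teams.code | teams.qty | teams.owner
Y1 | 1 | carol
After SELECT (1 rows):
teams.owner | teams.code | teams.qty
carol | Y1 | 1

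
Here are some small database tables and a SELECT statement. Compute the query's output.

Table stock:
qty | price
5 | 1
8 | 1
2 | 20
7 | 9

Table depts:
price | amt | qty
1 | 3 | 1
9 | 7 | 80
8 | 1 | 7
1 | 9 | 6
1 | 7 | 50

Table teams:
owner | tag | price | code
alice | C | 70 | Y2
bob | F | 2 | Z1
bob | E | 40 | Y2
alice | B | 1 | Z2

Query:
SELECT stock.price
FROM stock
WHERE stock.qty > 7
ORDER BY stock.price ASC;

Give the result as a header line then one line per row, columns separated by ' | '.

After WHERE (1 rows):
stock.qty | stock.price
8 | 1
After SELECT (1 rows):
stock.price
1
After ORDER BY (1 rows):
stock.price
1

== RESULT ==
stock.price
1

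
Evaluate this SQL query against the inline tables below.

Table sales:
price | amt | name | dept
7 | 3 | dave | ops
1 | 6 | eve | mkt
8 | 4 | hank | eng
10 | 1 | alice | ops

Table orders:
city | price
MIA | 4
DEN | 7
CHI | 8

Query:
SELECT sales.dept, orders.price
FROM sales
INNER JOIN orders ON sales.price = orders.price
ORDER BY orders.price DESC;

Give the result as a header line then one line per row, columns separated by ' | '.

After JOIN orders (2 rows):
sales.price | sales.amt | sales.name | sales.dept | orders.city | orders.price
7 | 3 | dave | ops | DEN | 7
8 | 4 | hank | eng | CHI | 8
After SELECT (2 rows):
sales.dept | orders.price
ops | 7
eng | 8
After ORDER BY (2 rows):
sales.dept | orders.price
eng | 8
ops | 7

== RESULT ==
sales.dept | orders.price
eng | 8
ops | 7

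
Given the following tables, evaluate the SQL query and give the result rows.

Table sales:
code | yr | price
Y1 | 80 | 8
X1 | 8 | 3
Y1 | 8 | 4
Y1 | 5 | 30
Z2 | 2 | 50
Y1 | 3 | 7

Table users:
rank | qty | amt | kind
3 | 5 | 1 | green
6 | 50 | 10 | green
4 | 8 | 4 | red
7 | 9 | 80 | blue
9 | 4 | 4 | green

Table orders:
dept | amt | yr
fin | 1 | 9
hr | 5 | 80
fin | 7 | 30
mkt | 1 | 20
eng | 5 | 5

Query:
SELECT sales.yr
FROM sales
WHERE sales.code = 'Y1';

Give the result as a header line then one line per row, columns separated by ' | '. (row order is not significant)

After WHERE (4 rows):
sales.code | sales.yr | sales.price
Y1 | 80 | 8
Y1 | 8 | 4
Y1 | 5 | 30
Y1 | 3 | 7
After SELECT (4 rows):
sales.yr
80
8
5
3

== RESULT ==
sales.yr
80
8
5
3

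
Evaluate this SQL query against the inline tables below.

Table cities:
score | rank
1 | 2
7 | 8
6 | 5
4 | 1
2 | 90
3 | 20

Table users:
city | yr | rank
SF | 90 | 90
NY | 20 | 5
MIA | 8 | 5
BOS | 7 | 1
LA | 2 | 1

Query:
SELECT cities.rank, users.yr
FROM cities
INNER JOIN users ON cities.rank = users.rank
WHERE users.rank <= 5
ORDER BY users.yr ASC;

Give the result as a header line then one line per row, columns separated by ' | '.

== RESULT ==
cities.rank | users.yr
1 | 2
1 | 7
5 | 8
5 | 20

Derivation:
After JOIN users (5 rows):
cities.score | cities.rank | users.city | users.yr | users.rank
6 | 5 | NY | 20 | 5
6 | 5 | MIA | 8 | 5
4 | 1 | BOS | 7 | 1
4 | 1 | LA | 2 | 1
2 | 90 | SF | 90 | 90
After WHERE (4 rows):
cities.score | cities.rank | users.city | users.yr | users.rank
6 | 5 | NY | 20 | 5
6 | 5 | MIA | 8 | 5
4 | 1 | BOS | 7 | 1
4 | 1 | LA | 2 | 1
After SELECT (4 rows):
cities.rank | users.yr
5 | 20
5 | 8
1 | 7
1 | 2
After ORDER BY (4 rows):
cities.rank | users.yr
1 | 2
1 | 7
5 | 8
5 | 20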